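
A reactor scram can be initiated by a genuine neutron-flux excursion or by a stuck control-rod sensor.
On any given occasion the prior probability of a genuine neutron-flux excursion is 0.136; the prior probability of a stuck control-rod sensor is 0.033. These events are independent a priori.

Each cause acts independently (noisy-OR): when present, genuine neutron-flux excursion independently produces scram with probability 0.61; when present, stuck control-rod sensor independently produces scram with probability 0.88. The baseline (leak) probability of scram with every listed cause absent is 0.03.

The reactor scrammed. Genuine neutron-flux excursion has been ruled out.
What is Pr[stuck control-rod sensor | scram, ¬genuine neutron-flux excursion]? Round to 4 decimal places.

Pr[stuck control-rod sensor | scram, ¬genuine neutron-flux excursion] ≈ 0.5013

Under noisy-OR, P(scram | causes) = 1 − (1−0.03)·∏(1−qᵢ) over the active causes.
P(scram | ¬genuine neutron-flux excursion) = 0.03·0.967 + 0.8836·0.033 = 0.029010 + 0.029159 = 0.058169
Of this, 0.029159 comes from 0.8836·0.033 (the stuck control-rod sensor=true cases).
P(stuck control-rod sensor | scram, ¬genuine neutron-flux excursion) = 0.029159 / 0.058169 ≈ 0.5013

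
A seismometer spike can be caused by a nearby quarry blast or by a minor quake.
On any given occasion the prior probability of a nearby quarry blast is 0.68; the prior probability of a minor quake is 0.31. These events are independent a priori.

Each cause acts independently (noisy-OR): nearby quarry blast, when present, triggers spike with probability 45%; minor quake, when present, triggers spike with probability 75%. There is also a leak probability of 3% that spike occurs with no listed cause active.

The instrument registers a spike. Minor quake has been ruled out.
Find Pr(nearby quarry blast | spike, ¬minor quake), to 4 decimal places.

Pr(nearby quarry blast | spike, ¬minor quake) ≈ 0.9706

Under noisy-OR, P(spike | causes) = 1 − (1−0.03)·∏(1−qᵢ) over the active causes.
P(spike | ¬minor quake) = 0.03×0.32 + 0.4665×0.68 = 0.009600 + 0.317220 = 0.326820
Restricting to configurations with nearby quarry blast present: 0.4665×0.68 = 0.317220.
P(nearby quarry blast | spike, ¬minor quake) = 0.317220 / 0.326820 ≈ 0.9706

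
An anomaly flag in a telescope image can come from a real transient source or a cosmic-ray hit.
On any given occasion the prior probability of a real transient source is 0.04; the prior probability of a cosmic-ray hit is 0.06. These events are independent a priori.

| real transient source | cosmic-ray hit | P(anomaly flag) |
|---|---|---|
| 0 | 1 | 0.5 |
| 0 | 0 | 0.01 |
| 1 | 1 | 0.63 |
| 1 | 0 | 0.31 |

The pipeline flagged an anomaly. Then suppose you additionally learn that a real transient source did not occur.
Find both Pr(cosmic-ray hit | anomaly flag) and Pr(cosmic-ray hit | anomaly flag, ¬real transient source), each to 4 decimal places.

P(anomaly flag) = 0.01×0.96×0.94 + 0.5×0.96×0.06 + 0.31×0.04×0.94 + 0.63×0.04×0.06 = 0.009024 + 0.028800 + 0.011656 + 0.001512 = 0.050992
Of this, 0.030312 comes from 0.028800 + 0.001512 (the cosmic-ray hit=true cases).
P(cosmic-ray hit | anomaly flag) = 0.030312 / 0.050992 ≈ 0.5944

With the extra evidence:
For the numerator, keep only cosmic-ray hit=true terms: 0.5×0.06 = 0.030000
Denominator P(anomaly flag | ¬real transient source): 0.01×0.94 + 0.5×0.06 = 0.039400
P(cosmic-ray hit | anomaly flag, ¬real transient source) = 0.030000/0.039400 ≈ 0.7614
With real transient source excluded, cosmic-ray hit must carry more of the explanatory weight for the anomaly flag.

Pr(cosmic-ray hit | anomaly flag) ≈ 0.5944; Pr(cosmic-ray hit | anomaly flag, ¬real transient source) ≈ 0.7614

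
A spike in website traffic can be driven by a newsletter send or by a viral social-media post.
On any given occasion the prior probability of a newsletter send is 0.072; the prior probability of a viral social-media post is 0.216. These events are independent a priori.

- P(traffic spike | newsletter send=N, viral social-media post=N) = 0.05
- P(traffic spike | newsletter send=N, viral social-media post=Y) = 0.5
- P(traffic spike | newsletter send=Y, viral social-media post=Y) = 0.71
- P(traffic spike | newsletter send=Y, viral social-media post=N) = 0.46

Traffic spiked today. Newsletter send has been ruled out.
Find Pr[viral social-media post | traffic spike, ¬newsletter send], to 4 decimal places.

Enumerate both values of viral social-media post and weight by the priors:
  P(traffic spike | ¬newsletter send) = 0.05×0.784 + 0.5×0.216
        = 0.039200 + 0.108000 = 0.147200
Configurations with viral social-media post contribute 0.108000, so
  P(viral social-media post | traffic spike, ¬newsletter send) = 0.108000 / 0.147200 ≈ 0.7337

Pr[viral social-media post | traffic spike, ¬newsletter send] ≈ 0.7337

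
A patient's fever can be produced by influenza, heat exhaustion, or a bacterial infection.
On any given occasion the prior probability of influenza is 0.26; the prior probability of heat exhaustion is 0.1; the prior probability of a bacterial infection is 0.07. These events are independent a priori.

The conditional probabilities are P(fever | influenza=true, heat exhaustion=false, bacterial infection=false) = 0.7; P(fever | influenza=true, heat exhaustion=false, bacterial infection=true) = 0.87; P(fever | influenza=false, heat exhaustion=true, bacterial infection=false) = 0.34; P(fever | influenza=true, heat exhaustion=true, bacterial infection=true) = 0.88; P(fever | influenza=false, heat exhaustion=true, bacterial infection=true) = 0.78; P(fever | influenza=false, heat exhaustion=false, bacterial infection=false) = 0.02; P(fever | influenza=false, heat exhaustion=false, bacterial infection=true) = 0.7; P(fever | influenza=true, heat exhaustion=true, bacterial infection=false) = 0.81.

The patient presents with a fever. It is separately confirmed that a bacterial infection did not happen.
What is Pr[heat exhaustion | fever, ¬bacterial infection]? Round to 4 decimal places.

P(fever | ¬bacterial infection) = 0.02*0.74*0.9 + 0.34*0.74*0.1 + 0.7*0.26*0.9 + 0.81*0.26*0.1 = 0.013320 + 0.025160 + 0.163800 + 0.021060 = 0.223340
The heat exhaustion-present share is 0.025160 + 0.021060 = 0.046220.
P(heat exhaustion | fever, ¬bacterial infection) = 0.046220 / 0.223340 ≈ 0.2069

Pr[heat exhaustion | fever, ¬bacterial infection] ≈ 0.2069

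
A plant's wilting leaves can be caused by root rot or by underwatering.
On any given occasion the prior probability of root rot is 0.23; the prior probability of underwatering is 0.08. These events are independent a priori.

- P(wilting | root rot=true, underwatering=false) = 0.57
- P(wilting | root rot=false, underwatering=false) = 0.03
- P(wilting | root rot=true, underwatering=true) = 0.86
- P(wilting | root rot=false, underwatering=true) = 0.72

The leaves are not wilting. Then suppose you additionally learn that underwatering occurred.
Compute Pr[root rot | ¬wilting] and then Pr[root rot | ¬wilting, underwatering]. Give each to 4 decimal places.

By total probability over the 4 (root rot, underwatering) configurations:
  P(¬wilting) = 0.97·0.77·0.92 + 0.28·0.77·0.08 + 0.43·0.23·0.92 + 0.14·0.23·0.08
        = 0.687148 + 0.017248 + 0.090988 + 0.002576 = 0.797960
Configurations with root rot contribute 0.093564, so
  P(root rot | ¬wilting) = 0.093564 / 0.797960 ≈ 0.1173

Now condition on the additional information:
P(¬wilting | underwatering) = 0.28·0.77 + 0.14·0.23 = 0.215600 + 0.032200 = 0.247800
Of this, 0.032200 comes from 0.14·0.23 (the root rot=true cases).
Hence the posterior is 0.032200/0.247800 ≈ 0.1299.

Pr[root rot | ¬wilting] ≈ 0.1173; Pr[root rot | ¬wilting, underwatering] ≈ 0.1299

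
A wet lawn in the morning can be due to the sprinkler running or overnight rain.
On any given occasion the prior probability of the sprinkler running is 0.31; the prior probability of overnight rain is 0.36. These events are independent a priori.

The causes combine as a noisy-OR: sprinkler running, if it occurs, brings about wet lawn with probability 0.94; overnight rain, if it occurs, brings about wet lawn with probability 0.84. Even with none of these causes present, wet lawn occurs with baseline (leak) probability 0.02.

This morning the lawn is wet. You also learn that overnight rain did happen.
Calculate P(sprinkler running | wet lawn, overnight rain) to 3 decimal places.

Under noisy-OR, P(wet lawn | causes) = 1 − (1−0.02)·∏(1−qᵢ) over the active causes.
By total probability over both values of sprinkler running:
  P(wet lawn | overnight rain) = 0.8432·0.69 + 0.990592·0.31
        = 0.581808 + 0.307084 = 0.888892
Keeping only the sprinkler running-present terms gives 0.307084, so
  P(sprinkler running | wet lawn, overnight rain) = 0.307084 / 0.888892 ≈ 0.345

P(sprinkler running | wet lawn, overnight rain) ≈ 0.345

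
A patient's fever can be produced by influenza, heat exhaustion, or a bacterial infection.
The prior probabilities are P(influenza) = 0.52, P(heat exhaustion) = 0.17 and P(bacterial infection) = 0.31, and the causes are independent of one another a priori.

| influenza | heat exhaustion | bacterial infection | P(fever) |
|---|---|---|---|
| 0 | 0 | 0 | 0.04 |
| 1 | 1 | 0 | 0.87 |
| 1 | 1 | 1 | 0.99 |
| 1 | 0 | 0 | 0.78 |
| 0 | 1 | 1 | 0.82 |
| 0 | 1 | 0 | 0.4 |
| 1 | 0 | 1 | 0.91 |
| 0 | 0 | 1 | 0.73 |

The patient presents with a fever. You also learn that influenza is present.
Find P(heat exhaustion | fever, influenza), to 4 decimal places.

P(heat exhaustion | fever, influenza) ≈ 0.1847

Enumerate the 4 (heat exhaustion, bacterial infection) configurations and weight by the priors:
  P(fever | influenza) = 0.78*0.83*0.69 + 0.91*0.83*0.31 + 0.87*0.17*0.69 + 0.99*0.17*0.31
        = 0.446706 + 0.234143 + 0.102051 + 0.052173 = 0.835073
Keeping only the heat exhaustion-present terms gives 0.154224, so
  P(heat exhaustion | fever, influenza) = 0.154224 / 0.835073 ≈ 0.1847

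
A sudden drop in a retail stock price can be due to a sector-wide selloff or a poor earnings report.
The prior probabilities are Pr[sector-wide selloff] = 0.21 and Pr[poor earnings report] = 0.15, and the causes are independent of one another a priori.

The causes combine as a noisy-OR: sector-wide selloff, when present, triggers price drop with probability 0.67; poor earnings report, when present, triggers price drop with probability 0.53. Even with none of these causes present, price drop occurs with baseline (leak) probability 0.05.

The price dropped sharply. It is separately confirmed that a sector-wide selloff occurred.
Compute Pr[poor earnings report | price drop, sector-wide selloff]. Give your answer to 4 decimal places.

Under noisy-OR, P(price drop | causes) = 1 − (1−0.05)·∏(1−qᵢ) over the active causes.
Sum P(price drop|·) weighted by the priors over both values of poor earnings report:
  P(price drop | sector-wide selloff) = 0.6865×0.85 + 0.852655×0.15
        = 0.583525 + 0.127898 = 0.711423
The terms with poor earnings report present sum to 0.127898, so
  P(poor earnings report | price drop, sector-wide selloff) = 0.127898 / 0.711423 ≈ 0.1798

Pr[poor earnings report | price drop, sector-wide selloff] ≈ 0.1798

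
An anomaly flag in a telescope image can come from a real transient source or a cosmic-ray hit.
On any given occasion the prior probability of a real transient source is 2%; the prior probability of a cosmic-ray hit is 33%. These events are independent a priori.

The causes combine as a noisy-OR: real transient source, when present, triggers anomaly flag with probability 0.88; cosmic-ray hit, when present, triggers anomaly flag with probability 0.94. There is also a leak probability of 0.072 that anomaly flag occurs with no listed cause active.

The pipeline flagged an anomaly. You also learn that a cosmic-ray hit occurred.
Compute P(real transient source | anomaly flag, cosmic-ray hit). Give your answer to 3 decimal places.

Under noisy-OR, P(anomaly flag | causes) = 1 − (1−0.072)·∏(1−qᵢ) over the active causes.
Sum P(anomaly flag|·) weighted by the priors over both values of real transient source:
  P(anomaly flag | cosmic-ray hit) = 0.94432×0.98 + 0.993318×0.02
        = 0.925434 + 0.019866 = 0.945300
Keeping only the real transient source-present terms gives 0.019866, so
  P(real transient source | anomaly flag, cosmic-ray hit) = 0.019866 / 0.945300 ≈ 0.021

P(real transient source | anomaly flag, cosmic-ray hit) ≈ 0.021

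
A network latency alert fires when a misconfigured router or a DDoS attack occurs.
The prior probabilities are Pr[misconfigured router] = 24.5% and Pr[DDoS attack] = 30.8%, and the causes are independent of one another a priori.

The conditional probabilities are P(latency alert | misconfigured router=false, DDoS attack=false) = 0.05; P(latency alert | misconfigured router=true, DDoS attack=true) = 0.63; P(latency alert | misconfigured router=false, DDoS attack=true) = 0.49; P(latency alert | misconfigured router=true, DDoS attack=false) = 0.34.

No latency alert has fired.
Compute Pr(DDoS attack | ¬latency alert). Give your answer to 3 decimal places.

Pr(DDoS attack | ¬latency alert) ≈ 0.194

Enumerate the 4 (misconfigured router, DDoS attack) configurations and weight by the priors:
  P(¬latency alert) = 0.95·0.755·0.692 + 0.51·0.755·0.308 + 0.66·0.245·0.692 + 0.37·0.245·0.308
        = 0.496337 + 0.118595 + 0.111896 + 0.027920 = 0.754748
Configurations with DDoS attack contribute 0.146515, so
  P(DDoS attack | ¬latency alert) = 0.146515 / 0.754748 ≈ 0.194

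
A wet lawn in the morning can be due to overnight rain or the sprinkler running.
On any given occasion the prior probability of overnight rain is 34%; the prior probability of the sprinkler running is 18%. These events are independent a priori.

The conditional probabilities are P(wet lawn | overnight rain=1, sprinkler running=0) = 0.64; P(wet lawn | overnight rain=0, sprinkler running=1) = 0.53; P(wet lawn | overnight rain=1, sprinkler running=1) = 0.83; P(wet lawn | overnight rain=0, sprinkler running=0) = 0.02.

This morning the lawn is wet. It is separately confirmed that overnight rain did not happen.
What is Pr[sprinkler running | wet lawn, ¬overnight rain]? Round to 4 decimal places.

P(wet lawn | ¬overnight rain) = 0.02×0.82 + 0.53×0.18 = 0.016400 + 0.095400 = 0.111800
Restricting to configurations with sprinkler running present: 0.53×0.18 = 0.095400.
So P(sprinkler running | wet lawn, ¬overnight rain) = 0.095400/0.111800 ≈ 0.8533.

Pr[sprinkler running | wet lawn, ¬overnight rain] ≈ 0.8533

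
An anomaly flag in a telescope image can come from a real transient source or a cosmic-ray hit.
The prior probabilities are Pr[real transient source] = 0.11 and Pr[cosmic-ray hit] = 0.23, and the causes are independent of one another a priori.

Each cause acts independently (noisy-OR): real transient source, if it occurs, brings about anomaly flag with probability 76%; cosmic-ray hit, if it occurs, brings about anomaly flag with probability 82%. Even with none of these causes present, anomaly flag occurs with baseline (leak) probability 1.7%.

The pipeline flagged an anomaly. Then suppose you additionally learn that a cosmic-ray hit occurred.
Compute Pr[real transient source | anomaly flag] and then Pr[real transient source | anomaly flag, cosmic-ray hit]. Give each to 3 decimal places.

Pr[real transient source | anomaly flag] ≈ 0.331; Pr[real transient source | anomaly flag, cosmic-ray hit] ≈ 0.126

Under noisy-OR, P(anomaly flag | causes) = 1 − (1−0.017)·∏(1−qᵢ) over the active causes.
Sum P(anomaly flag|·) weighted by the priors over the 4 (real transient source, cosmic-ray hit) configurations:
  P(anomaly flag) = 0.017×0.89×0.77 + 0.82306×0.89×0.23 + 0.76408×0.11×0.77 + 0.957534×0.11×0.23
        = 0.011650 + 0.168480 + 0.064718 + 0.024226 = 0.269074
Keeping only the real transient source-present terms gives 0.088944, so
  P(real transient source | anomaly flag) = 0.088944 / 0.269074 ≈ 0.331

Now condition on the additional information:
Weight on real transient source=true, given the evidence: 0.957534*0.11 = 0.105329
Denominator P(anomaly flag | cosmic-ray hit): 0.82306*0.89 + 0.957534*0.11 = 0.837852
Posterior = 0.105329 / 0.837852 ≈ 0.126
— cosmic-ray hit explains away the evidence for real transient source.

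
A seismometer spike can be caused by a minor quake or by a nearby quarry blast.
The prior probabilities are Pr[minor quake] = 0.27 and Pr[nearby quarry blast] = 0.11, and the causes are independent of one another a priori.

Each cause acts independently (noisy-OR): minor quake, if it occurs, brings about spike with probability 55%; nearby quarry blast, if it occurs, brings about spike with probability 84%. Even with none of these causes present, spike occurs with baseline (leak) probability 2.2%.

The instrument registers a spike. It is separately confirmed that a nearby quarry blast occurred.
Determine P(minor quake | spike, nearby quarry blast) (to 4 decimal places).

P(minor quake | spike, nearby quarry blast) ≈ 0.2896

Under noisy-OR, P(spike | causes) = 1 − (1−0.022)·∏(1−qᵢ) over the active causes.
Enumerate both values of minor quake and weight by the priors:
  P(spike | nearby quarry blast) = 0.84352·0.73 + 0.929584·0.27
        = 0.615770 + 0.250988 = 0.866758
Configurations with minor quake contribute 0.250988, so
  P(minor quake | spike, nearby quarry blast) = 0.250988 / 0.866758 ≈ 0.2896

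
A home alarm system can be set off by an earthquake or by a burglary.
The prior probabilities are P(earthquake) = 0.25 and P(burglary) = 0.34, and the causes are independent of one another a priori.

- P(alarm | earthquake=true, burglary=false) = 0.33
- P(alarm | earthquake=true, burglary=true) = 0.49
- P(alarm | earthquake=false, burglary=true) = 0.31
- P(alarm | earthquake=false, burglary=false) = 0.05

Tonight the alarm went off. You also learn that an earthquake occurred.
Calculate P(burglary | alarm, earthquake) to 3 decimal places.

Weight on burglary=true, given the evidence: 0.49·0.34 = 0.166600
Normalizer over all consistent configurations: 0.33·0.66 + 0.49·0.34 = 0.384400
Posterior = 0.166600 / 0.384400 ≈ 0.433

P(burglary | alarm, earthquake) ≈ 0.433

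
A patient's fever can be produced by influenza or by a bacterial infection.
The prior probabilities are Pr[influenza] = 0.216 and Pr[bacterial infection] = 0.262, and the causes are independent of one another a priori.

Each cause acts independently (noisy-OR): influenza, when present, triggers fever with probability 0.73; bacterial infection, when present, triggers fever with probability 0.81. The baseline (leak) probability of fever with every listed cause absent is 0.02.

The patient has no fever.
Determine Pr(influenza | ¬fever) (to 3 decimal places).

Pr(influenza | ¬fever) ≈ 0.069

Under noisy-OR, P(fever | causes) = 1 − (1−0.02)·∏(1−qᵢ) over the active causes.
Weight on influenza=true, given the evidence: 0.042179 + 0.002845 = 0.045024
Denominator P(¬fever): 0.98*0.784*0.738 + 0.1862*0.784*0.262 + 0.2646*0.216*0.738 + 0.050274*0.216*0.262 = 0.650291
Posterior = 0.045024 / 0.650291 ≈ 0.069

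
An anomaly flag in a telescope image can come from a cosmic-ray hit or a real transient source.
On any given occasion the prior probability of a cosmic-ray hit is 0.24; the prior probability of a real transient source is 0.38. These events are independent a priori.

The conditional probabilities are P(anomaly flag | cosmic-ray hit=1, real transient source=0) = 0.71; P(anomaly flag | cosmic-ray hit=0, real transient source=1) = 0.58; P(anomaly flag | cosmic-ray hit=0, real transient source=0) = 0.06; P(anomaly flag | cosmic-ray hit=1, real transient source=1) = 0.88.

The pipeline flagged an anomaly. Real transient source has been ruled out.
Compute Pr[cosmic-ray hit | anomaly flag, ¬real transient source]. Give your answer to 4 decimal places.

Weight on cosmic-ray hit=true, given the evidence: 0.71*0.24 = 0.170400
Denominator P(anomaly flag | ¬real transient source): 0.06*0.76 + 0.71*0.24 = 0.216000
P(cosmic-ray hit | anomaly flag, ¬real transient source) = 0.170400/0.216000 ≈ 0.7889

Pr[cosmic-ray hit | anomaly flag, ¬real transient source] ≈ 0.7889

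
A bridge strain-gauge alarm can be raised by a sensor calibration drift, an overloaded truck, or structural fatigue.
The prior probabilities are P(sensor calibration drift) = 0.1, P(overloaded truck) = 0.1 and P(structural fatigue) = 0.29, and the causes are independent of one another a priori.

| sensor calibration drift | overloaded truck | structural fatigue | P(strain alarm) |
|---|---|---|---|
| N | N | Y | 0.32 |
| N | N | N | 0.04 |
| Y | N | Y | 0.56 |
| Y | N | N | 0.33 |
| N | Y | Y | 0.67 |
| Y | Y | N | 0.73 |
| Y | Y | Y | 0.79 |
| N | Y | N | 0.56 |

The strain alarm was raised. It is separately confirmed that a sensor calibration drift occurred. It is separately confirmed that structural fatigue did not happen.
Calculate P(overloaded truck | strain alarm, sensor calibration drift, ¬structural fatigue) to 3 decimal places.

P(overloaded truck | strain alarm, sensor calibration drift, ¬structural fatigue) ≈ 0.197

Numerator (weight on configurations with overloaded truck): 0.73*0.1 = 0.073000
The normalizing constant is 0.33*0.9 + 0.73*0.1 = 0.370000
P(overloaded truck | strain alarm, sensor calibration drift, ¬structural fatigue) = 0.073000/0.370000 ≈ 0.197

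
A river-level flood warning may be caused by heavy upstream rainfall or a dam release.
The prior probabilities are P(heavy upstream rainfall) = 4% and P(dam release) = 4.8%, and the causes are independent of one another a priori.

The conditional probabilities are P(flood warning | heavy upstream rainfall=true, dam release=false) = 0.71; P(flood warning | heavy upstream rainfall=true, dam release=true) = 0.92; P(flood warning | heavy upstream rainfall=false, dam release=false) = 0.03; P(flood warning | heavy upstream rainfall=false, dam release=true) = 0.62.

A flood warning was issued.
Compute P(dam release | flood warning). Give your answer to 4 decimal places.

P(dam release | flood warning) ≈ 0.3578

Sum P(flood warning|·) weighted by the priors over the 4 (heavy upstream rainfall, dam release) configurations:
  P(flood warning) = 0.03×0.96×0.952 + 0.62×0.96×0.048 + 0.71×0.04×0.952 + 0.92×0.04×0.048
        = 0.027418 + 0.028570 + 0.027037 + 0.001766 = 0.084791
Configurations with dam release contribute 0.030336, so
  P(dam release | flood warning) = 0.030336 / 0.084791 ≈ 0.3578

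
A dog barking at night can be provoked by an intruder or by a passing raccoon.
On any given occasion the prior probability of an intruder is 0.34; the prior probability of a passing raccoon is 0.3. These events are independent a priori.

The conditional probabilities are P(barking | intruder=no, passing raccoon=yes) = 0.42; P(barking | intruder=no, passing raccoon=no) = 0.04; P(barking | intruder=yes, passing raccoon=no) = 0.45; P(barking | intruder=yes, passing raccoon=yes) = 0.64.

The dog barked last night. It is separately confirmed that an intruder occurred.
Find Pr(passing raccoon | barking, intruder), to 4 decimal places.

Pr(passing raccoon | barking, intruder) ≈ 0.3787

For the numerator, keep only passing raccoon=true terms: 0.64×0.3 = 0.192000
The normalizing constant is 0.45×0.7 + 0.64×0.3 = 0.507000
P(passing raccoon | barking, intruder) = 0.192000/0.507000 ≈ 0.3787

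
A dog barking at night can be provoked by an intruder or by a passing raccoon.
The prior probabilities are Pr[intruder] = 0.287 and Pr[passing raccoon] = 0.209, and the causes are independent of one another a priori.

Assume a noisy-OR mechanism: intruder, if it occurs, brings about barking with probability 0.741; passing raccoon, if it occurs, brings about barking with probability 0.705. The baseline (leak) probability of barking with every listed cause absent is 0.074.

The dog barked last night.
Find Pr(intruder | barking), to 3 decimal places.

Under noisy-OR, P(barking | causes) = 1 − (1−0.074)·∏(1−qᵢ) over the active causes.
P(barking) = 0.074×0.713×0.791 + 0.72683×0.713×0.209 + 0.760166×0.287×0.791 + 0.929249×0.287×0.209 = 0.041735 + 0.108310 + 0.172571 + 0.055739 = 0.378355
The intruder-present share is 0.172571 + 0.055739 = 0.228310.
Hence the posterior is 0.228310/0.378355 ≈ 0.603.

Pr(intruder | barking) ≈ 0.603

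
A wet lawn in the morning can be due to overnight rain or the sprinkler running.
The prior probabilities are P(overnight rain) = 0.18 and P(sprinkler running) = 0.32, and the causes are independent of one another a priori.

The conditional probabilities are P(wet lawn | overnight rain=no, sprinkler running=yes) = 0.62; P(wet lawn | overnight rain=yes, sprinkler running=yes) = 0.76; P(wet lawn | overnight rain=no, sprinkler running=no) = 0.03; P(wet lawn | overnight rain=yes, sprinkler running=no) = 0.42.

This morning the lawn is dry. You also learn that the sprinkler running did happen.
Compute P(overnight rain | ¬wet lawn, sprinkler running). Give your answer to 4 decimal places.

P(overnight rain | ¬wet lawn, sprinkler running) ≈ 0.1218

P(¬wet lawn | sprinkler running) = 0.38·0.82 + 0.24·0.18 = 0.311600 + 0.043200 = 0.354800
Of this, 0.043200 comes from 0.24·0.18 (the overnight rain=true cases).
Hence the posterior is 0.043200/0.354800 ≈ 0.1218.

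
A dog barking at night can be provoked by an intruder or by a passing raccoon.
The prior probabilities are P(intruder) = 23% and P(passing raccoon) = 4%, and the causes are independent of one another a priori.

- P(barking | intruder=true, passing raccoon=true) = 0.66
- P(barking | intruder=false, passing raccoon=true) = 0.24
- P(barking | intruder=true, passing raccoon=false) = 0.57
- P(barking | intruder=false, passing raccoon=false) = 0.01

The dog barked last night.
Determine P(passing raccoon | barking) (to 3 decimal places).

P(passing raccoon | barking) ≈ 0.092

For the numerator, keep only passing raccoon=true terms: 0.007392 + 0.006072 = 0.013464
Normalizer over all consistent configurations: 0.01·0.77·0.96 + 0.24·0.77·0.04 + 0.57·0.23·0.96 + 0.66·0.23·0.04 = 0.146712
P(passing raccoon | barking) = 0.013464/0.146712 ≈ 0.092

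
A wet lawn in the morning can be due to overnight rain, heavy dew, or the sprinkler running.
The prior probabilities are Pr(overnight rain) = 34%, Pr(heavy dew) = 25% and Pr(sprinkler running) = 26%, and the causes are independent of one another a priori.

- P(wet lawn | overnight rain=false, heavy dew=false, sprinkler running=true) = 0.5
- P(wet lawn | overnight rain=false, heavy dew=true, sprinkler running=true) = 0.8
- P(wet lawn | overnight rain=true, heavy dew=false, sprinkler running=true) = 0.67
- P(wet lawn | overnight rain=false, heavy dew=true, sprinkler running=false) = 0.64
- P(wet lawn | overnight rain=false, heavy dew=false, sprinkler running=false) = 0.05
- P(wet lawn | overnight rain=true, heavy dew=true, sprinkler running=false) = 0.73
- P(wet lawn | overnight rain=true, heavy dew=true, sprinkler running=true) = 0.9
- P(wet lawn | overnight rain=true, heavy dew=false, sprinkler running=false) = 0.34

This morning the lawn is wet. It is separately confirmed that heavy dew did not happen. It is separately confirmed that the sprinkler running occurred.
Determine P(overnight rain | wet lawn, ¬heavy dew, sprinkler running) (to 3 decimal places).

P(overnight rain | wet lawn, ¬heavy dew, sprinkler running) ≈ 0.408

P(wet lawn | ¬heavy dew, sprinkler running) = 0.5×0.66 + 0.67×0.34 = 0.330000 + 0.227800 = 0.557800
Restricting to configurations with overnight rain present: 0.67×0.34 = 0.227800.
So P(overnight rain | wet lawn, ¬heavy dew, sprinkler running) = 0.227800/0.557800 ≈ 0.408.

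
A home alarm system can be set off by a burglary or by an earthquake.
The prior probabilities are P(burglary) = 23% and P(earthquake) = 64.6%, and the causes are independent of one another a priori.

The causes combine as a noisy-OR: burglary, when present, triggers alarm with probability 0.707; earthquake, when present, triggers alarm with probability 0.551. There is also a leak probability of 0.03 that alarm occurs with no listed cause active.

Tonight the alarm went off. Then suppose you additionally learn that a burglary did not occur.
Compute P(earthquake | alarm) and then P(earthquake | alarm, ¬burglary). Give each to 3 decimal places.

P(earthquake | alarm) ≈ 0.861; P(earthquake | alarm, ¬burglary) ≈ 0.972

Under noisy-OR, P(alarm | causes) = 1 − (1−0.03)·∏(1−qᵢ) over the active causes.
Enumerate the 4 (burglary, earthquake) configurations and weight by the priors:
  P(alarm) = 0.03·0.77·0.354 + 0.56447·0.77·0.646 + 0.71579·0.23·0.354 + 0.87239·0.23·0.646
        = 0.008177 + 0.280779 + 0.058280 + 0.129620 = 0.476856
The terms with earthquake present sum to 0.410399, so
  P(earthquake | alarm) = 0.410399 / 0.476856 ≈ 0.861

Now condition on the additional information:
Weight on earthquake=true, given the evidence: 0.56447·0.646 = 0.364648
The normalizing constant is 0.03·0.354 + 0.56447·0.646 = 0.375268
P(earthquake | alarm, ¬burglary) = 0.364648/0.375268 ≈ 0.972
Ruling out burglary raises the posterior on earthquake — the flip side of explaining away.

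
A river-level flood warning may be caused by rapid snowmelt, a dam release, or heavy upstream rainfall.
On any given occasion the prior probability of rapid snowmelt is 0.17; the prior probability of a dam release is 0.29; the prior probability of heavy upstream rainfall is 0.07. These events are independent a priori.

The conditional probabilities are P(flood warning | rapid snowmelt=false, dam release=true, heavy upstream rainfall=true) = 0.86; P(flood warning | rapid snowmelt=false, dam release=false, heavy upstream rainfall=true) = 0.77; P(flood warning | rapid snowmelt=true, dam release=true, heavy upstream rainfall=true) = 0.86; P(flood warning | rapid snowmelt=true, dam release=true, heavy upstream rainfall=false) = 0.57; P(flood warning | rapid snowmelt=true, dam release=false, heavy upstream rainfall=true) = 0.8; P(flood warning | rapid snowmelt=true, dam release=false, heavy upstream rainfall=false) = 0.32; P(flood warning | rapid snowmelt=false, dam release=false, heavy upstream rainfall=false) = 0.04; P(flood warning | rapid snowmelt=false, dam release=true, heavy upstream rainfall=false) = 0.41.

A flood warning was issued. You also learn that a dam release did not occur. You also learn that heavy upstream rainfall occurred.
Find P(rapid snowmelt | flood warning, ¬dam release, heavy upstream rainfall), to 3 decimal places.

P(rapid snowmelt | flood warning, ¬dam release, heavy upstream rainfall) ≈ 0.175

P(flood warning | ¬dam release, heavy upstream rainfall) = 0.77·0.83 + 0.8·0.17 = 0.639100 + 0.136000 = 0.775100
The rapid snowmelt-present share is 0.8·0.17 = 0.136000.
So P(rapid snowmelt | flood warning, ¬dam release, heavy upstream rainfall) = 0.136000/0.775100 ≈ 0.175.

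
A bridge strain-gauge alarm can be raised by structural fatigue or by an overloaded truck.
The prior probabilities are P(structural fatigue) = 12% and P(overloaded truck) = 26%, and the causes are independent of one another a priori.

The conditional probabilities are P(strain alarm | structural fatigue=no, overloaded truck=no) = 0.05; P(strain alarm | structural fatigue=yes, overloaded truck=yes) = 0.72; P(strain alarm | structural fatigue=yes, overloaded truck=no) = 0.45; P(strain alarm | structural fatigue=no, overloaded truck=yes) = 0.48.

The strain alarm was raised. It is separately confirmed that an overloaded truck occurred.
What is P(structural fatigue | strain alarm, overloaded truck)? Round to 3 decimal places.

Numerator (weight on configurations with structural fatigue): 0.72×0.12 = 0.086400
The normalizing constant is 0.48×0.88 + 0.72×0.12 = 0.508800
Posterior = 0.086400 / 0.508800 ≈ 0.170

P(structural fatigue | strain alarm, overloaded truck) ≈ 0.170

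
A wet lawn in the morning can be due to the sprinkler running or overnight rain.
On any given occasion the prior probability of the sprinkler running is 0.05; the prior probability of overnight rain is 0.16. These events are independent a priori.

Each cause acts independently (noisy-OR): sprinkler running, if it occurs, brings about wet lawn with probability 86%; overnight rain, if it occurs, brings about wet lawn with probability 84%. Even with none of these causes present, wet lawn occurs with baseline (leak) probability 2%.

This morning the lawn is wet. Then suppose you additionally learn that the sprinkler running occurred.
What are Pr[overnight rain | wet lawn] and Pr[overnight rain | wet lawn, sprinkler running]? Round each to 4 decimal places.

Under noisy-OR, P(wet lawn | causes) = 1 − (1−0.02)·∏(1−qᵢ) over the active causes.
P(wet lawn) = 0.02×0.95×0.84 + 0.8432×0.95×0.16 + 0.8628×0.05×0.84 + 0.978048×0.05×0.16 = 0.015960 + 0.128166 + 0.036238 + 0.007824 = 0.188188
Restricting to configurations with overnight rain present: 0.128166 + 0.007824 = 0.135990.
P(overnight rain | wet lawn) = 0.135990 / 0.188188 ≈ 0.7226

Now also conditioning on sprinkler running=true:
Enumerate both values of overnight rain and weight by the priors:
  P(wet lawn | sprinkler running) = 0.8628*0.84 + 0.978048*0.16
        = 0.724752 + 0.156488 = 0.881240
The terms with overnight rain present sum to 0.156488, so
  P(overnight rain | wet lawn, sprinkler running) = 0.156488 / 0.881240 ≈ 0.1776

Pr[overnight rain | wet lawn] ≈ 0.7226; Pr[overnight rain | wet lawn, sprinkler running] ≈ 0.1776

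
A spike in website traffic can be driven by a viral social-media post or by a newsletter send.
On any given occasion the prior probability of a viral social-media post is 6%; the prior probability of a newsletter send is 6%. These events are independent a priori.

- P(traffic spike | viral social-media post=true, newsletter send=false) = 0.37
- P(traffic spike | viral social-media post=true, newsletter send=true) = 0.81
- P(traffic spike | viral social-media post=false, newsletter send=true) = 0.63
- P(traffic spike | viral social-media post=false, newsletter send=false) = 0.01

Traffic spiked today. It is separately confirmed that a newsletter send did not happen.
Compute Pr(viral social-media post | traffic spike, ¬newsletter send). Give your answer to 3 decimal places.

Weight on viral social-media post=true, given the evidence: 0.37×0.06 = 0.022200
Normalizer over all consistent configurations: 0.01×0.94 + 0.37×0.06 = 0.031600
P(viral social-media post | traffic spike, ¬newsletter send) = 0.022200/0.031600 ≈ 0.703

Pr(viral social-media post | traffic spike, ¬newsletter send) ≈ 0.703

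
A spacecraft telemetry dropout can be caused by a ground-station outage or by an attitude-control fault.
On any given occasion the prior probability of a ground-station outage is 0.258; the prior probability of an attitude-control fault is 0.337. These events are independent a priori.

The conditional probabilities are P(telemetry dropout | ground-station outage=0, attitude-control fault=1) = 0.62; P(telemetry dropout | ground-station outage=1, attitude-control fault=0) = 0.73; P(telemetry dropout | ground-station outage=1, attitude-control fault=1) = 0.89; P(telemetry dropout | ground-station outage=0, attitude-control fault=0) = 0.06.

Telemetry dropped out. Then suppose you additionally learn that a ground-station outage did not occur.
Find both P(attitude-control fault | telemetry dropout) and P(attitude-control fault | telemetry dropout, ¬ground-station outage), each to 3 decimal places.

By total probability over the 4 (ground-station outage, attitude-control fault) configurations:
  P(telemetry dropout) = 0.06×0.742×0.663 + 0.62×0.742×0.337 + 0.73×0.258×0.663 + 0.89×0.258×0.337
        = 0.029517 + 0.155033 + 0.124869 + 0.077382 = 0.386801
Configurations with attitude-control fault contribute 0.232415, so
  P(attitude-control fault | telemetry dropout) = 0.232415 / 0.386801 ≈ 0.601

With the extra evidence:
P(telemetry dropout | ¬ground-station outage) = 0.06*0.663 + 0.62*0.337 = 0.039780 + 0.208940 = 0.248720
Of this, 0.208940 comes from 0.62*0.337 (the attitude-control fault=true cases).
P(attitude-control fault | telemetry dropout, ¬ground-station outage) = 0.208940 / 0.248720 ≈ 0.840
Ruling out ground-station outage raises the posterior on attitude-control fault — the flip side of explaining away.

P(attitude-control fault | telemetry dropout) ≈ 0.601; P(attitude-control fault | telemetry dropout, ¬ground-station outage) ≈ 0.840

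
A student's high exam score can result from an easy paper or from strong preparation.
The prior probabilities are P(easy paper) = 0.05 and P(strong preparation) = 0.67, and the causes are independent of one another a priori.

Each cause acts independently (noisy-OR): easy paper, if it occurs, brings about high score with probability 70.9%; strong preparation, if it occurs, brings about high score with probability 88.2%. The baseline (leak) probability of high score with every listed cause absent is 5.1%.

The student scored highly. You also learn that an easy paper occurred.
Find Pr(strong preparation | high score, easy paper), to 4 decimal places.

Under noisy-OR, P(high score | causes) = 1 − (1−0.051)·∏(1−qᵢ) over the active causes.
By total probability over both values of strong preparation:
  P(high score | easy paper) = 0.723841×0.33 + 0.967413×0.67
        = 0.238868 + 0.648167 = 0.887035
The terms with strong preparation present sum to 0.648167, so
  P(strong preparation | high score, easy paper) = 0.648167 / 0.887035 ≈ 0.7307

Pr(strong preparation | high score, easy paper) ≈ 0.7307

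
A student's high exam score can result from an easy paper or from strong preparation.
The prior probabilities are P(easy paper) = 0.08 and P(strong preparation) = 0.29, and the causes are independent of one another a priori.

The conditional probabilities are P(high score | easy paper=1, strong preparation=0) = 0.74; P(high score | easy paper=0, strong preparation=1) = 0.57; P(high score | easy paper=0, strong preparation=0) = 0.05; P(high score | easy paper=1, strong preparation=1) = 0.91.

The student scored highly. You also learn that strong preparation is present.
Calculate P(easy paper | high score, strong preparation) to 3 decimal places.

P(easy paper | high score, strong preparation) ≈ 0.122

P(high score | strong preparation) = 0.57·0.92 + 0.91·0.08 = 0.524400 + 0.072800 = 0.597200
Restricting to configurations with easy paper present: 0.91·0.08 = 0.072800.
P(easy paper | high score, strong preparation) = 0.072800 / 0.597200 ≈ 0.122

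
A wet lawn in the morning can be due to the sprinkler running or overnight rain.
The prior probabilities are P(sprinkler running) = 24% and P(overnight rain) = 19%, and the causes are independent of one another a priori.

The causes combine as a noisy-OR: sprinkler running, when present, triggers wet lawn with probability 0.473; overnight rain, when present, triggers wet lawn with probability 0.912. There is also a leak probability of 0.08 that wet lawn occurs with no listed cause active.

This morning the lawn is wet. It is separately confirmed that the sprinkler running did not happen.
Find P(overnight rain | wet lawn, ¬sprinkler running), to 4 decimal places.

P(overnight rain | wet lawn, ¬sprinkler running) ≈ 0.7293

Under noisy-OR, P(wet lawn | causes) = 1 − (1−0.08)·∏(1−qᵢ) over the active causes.
Numerator (weight on configurations with overnight rain): 0.91904·0.19 = 0.174618
The normalizing constant is 0.08·0.81 + 0.91904·0.19 = 0.239418
Posterior = 0.174618 / 0.239418 ≈ 0.7293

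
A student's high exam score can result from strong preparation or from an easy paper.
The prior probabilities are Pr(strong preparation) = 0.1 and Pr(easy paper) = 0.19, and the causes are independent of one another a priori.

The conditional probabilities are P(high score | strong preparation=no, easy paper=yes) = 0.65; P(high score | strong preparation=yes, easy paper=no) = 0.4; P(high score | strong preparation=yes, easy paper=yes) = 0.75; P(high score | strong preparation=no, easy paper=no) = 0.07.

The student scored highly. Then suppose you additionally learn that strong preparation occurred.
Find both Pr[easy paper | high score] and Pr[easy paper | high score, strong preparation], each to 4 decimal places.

Enumerate the 4 (strong preparation, easy paper) configurations and weight by the priors:
  P(high score) = 0.07×0.9×0.81 + 0.65×0.9×0.19 + 0.4×0.1×0.81 + 0.75×0.1×0.19
        = 0.051030 + 0.111150 + 0.032400 + 0.014250 = 0.208830
Keeping only the easy paper-present terms gives 0.125400, so
  P(easy paper | high score) = 0.125400 / 0.208830 ≈ 0.6005

Now also conditioning on strong preparation=true:
By total probability over both values of easy paper:
  P(high score | strong preparation) = 0.4·0.81 + 0.75·0.19
        = 0.324000 + 0.142500 = 0.466500
The terms with easy paper present sum to 0.142500, so
  P(easy paper | high score, strong preparation) = 0.142500 / 0.466500 ≈ 0.3055
This is intercausal reasoning (explaining away): once strong preparation accounts for the high score, easy paper becomes less likely.

Pr[easy paper | high score] ≈ 0.6005; Pr[easy paper | high score, strong preparation] ≈ 0.3055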